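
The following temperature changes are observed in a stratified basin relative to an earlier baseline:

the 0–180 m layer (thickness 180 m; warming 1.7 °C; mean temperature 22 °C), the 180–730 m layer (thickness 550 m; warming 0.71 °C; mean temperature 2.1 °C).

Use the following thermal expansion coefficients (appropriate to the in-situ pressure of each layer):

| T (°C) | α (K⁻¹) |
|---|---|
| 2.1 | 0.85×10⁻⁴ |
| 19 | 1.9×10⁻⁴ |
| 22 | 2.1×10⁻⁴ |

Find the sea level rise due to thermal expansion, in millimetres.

Layer 1 at 22 °C → α = 2.1×10⁻⁴ K⁻¹
Layer 2 at 2.1 °C → α = 0.85×10⁻⁴ K⁻¹
0–180 m: 1.7 × 180 × 2.1×10⁻⁴ = 0.06426 m
180–730 m: 550 × 0.85×10⁻⁴ × 0.71 = 0.0331925 m
Δh = 0.06426 + 0.0331925 = 0.0974525 m ≈ 97 mm

Δh ≈ 97 mm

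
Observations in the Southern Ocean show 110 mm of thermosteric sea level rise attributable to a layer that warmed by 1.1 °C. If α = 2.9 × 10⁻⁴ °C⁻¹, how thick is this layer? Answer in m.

345 m

H = Δh/(αΔT) = 0.11 / (2.9×10⁻⁴ × 1.1) ≈ 344.8 m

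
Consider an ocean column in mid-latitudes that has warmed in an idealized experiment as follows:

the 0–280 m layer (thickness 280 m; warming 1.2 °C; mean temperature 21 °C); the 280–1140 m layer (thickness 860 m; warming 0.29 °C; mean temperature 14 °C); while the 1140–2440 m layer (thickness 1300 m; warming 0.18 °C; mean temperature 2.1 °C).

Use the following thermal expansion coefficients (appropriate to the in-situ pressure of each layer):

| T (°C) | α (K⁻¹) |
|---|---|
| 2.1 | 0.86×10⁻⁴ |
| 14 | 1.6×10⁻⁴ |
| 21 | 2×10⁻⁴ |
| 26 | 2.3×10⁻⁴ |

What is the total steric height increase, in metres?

Layer 1 at 21 °C → α = 2×10⁻⁴ K⁻¹
Layer 2 at 14 °C → α = 1.6×10⁻⁴ K⁻¹
Layer 3 at 2.1 °C → α = 0.86×10⁻⁴ K⁻¹
0–280 m: 2×10⁻⁴ × 280 × 1.2 = 0.06720 m
0.29 × 860 × 1.6×10⁻⁴ = 0.039904 m
0.18 × 1300 × 0.86×10⁻⁴ = 0.020124 m
Δh = 0.06720 + 0.039904 + 0.020124 = 0.127228 m

Δh = 0.127 m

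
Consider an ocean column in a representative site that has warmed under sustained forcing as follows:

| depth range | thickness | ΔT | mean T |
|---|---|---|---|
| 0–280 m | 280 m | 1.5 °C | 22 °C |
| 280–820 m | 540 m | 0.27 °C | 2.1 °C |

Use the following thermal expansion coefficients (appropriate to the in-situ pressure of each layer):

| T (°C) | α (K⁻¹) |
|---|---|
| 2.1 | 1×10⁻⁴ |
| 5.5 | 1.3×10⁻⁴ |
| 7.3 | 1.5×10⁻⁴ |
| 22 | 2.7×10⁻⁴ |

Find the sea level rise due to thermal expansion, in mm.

128 mm of thermosteric rise

Layer 1 at 22 °C → α = 2.7×10⁻⁴ K⁻¹
Layer 2 at 2.1 °C → α = 1×10⁻⁴ K⁻¹
280 × 1.5 × 2.7×10⁻⁴ = 0.11340 m
540 × 0.27 × 1×10⁻⁴ = 0.01458 m
Δh = 0.11340 + 0.01458 = 0.12798 m ≈ 128 mm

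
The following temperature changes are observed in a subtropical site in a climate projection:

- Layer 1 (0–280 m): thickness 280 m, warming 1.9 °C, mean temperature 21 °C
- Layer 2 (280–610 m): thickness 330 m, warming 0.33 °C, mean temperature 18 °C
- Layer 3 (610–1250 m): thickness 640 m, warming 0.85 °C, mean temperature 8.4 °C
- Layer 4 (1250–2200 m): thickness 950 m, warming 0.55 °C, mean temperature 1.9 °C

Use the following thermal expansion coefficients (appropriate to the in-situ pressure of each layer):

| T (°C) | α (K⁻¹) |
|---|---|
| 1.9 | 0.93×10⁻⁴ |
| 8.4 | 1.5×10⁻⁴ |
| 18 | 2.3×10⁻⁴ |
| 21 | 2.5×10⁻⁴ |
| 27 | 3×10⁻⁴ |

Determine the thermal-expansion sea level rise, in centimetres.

Layer 1 at 21 °C → α = 2.5×10⁻⁴ K⁻¹
Layer 2 at 18 °C → α = 2.3×10⁻⁴ K⁻¹
Layer 3 at 8.4 °C → α = 1.5×10⁻⁴ K⁻¹
Layer 4 at 1.9 °C → α = 0.93×10⁻⁴ K⁻¹
0–280 m: 280 × 1.9 × 2.5×10⁻⁴ = 0.13300 m
Layer 2: 0.33 × 2.3×10⁻⁴ × 330 = 0.025047 m
610–1250 m: 1.5×10⁻⁴ × 640 × 0.85 = 0.08160 m
0.93×10⁻⁴ × 950 × 0.55 = 0.0485925 m
Δh = 0.13300 + 0.025047 + 0.08160 + 0.0485925 = 0.2882395 m

Δh = 28.8 cm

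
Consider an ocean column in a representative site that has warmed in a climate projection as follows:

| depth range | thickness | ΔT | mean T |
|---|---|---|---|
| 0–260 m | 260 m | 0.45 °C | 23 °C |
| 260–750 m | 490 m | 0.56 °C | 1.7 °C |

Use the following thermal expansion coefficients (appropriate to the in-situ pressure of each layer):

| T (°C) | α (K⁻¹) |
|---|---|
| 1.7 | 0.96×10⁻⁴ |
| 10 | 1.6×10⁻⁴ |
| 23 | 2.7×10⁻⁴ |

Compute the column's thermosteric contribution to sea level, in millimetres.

Layer 1 at 23 °C → α = 2.7×10⁻⁴ K⁻¹
Layer 2 at 1.7 °C → α = 0.96×10⁻⁴ K⁻¹
2.7×10⁻⁴ × 260 × 0.45 = 0.03159 m
260–750 m: 0.56 × 0.96×10⁻⁴ × 490 = 0.0263424 m
Δh = 0.03159 + 0.0263424 = 0.0579324 m

58 mm of thermosteric rise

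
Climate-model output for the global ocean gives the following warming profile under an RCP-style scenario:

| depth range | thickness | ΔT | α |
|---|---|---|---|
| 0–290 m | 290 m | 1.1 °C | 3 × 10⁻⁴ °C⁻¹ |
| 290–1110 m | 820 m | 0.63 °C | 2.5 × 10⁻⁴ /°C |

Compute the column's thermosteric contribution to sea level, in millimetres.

Layer 1: 290 × 3×10⁻⁴ × 1.1 = 0.09570 m
Layer 2: 2.5×10⁻⁴ × 0.63 × 820 = 0.12915 m
Δh = 0.09570 + 0.12915 = 0.22485 m

225 mm of thermosteric rise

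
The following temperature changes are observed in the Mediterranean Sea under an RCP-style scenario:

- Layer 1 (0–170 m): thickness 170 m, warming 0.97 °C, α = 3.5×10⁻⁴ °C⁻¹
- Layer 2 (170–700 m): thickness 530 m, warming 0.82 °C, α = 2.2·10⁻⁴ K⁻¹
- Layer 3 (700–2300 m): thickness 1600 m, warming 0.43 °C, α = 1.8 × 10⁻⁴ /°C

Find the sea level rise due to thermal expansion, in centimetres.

27.7 cm

0–170 m: 3.5×10⁻⁴ × 170 × 0.97 = 0.057715 m
530 × 2.2×10⁻⁴ × 0.82 = 0.095612 m
700–2300 m: 0.43 × 1.8×10⁻⁴ × 1600 = 0.12384 m
Δh = 0.057715 + 0.095612 + 0.12384 = 0.277167 m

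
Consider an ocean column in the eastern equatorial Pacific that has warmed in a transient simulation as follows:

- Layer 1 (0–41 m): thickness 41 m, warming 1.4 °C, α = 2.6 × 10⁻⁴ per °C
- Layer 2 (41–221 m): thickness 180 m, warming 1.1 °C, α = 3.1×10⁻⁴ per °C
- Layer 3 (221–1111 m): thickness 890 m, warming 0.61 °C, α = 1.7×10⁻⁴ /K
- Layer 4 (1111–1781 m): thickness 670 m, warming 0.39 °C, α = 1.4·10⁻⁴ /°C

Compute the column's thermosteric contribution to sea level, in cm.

0–41 m: 2.6×10⁻⁴ × 1.4 × 41 = 0.014924 m
180 × 3.1×10⁻⁴ × 1.1 = 0.06138 m
Layer 3: 0.61 × 890 × 1.7×10⁻⁴ = 0.092293 m
670 × 0.39 × 1.4×10⁻⁴ = 0.036582 m
Δh = 0.014924 + 0.06138 + 0.092293 + 0.036582 = 0.205179 m

20.5 cm of thermosteric rise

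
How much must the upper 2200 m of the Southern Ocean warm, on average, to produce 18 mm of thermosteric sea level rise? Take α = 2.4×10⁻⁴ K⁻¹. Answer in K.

ΔT = Δh/(αH) = 0.018 / (2.4×10⁻⁴ × 2200) ≈ 0.03409 K

about 0.0341 K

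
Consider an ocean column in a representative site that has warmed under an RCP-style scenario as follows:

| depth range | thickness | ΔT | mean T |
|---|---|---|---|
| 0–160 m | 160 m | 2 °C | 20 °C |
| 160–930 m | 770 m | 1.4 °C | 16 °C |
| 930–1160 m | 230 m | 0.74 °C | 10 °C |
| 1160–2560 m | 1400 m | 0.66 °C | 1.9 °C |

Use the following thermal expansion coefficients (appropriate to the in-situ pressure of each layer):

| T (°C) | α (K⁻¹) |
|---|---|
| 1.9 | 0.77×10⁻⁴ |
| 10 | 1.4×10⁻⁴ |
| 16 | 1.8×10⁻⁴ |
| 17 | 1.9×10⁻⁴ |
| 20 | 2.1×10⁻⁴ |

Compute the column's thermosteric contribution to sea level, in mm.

Δh ≈ 356 mm

Layer 1 at 20 °C → α = 2.1×10⁻⁴ K⁻¹
Layer 2 at 16 °C → α = 1.8×10⁻⁴ K⁻¹
Layer 3 at 10 °C → α = 1.4×10⁻⁴ K⁻¹
Layer 4 at 1.9 °C → α = 0.77×10⁻⁴ K⁻¹
160 × 2 × 2.1×10⁻⁴ = 0.06720 m
Layer 2: 1.8×10⁻⁴ × 1.4 × 770 = 0.19404 m
230 × 0.74 × 1.4×10⁻⁴ = 0.023828 m
Layer 4: 0.77×10⁻⁴ × 0.66 × 1400 = 0.071148 m
Δh = 0.06720 + 0.19404 + 0.023828 + 0.071148 = 0.356216 m ≈ 356 mm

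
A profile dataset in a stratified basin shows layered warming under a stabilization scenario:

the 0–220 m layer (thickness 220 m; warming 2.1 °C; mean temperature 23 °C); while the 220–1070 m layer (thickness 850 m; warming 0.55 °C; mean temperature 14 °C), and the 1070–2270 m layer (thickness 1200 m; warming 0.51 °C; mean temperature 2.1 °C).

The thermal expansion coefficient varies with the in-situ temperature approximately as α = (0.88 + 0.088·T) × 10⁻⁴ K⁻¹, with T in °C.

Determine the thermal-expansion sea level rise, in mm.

Layer 1: α = (0.88 + 0.088×23)×10⁻⁴ = 2.904×10⁻⁴ K⁻¹
Layer 2: α = (0.88 + 0.088×14)×10⁻⁴ = 2.112×10⁻⁴ K⁻¹
Layer 3: α = (0.88 + 0.088×2.1)×10⁻⁴ = 1.0648×10⁻⁴ K⁻¹
0–220 m: 2.904×10⁻⁴ × 2.1 × 220 = 0.1341648 m
850 × 0.55 × 2.112×10⁻⁴ = 0.098736 m
1200 × 1.0648×10⁻⁴ × 0.51 = 0.06516576 m
Δh = 0.1341648 + 0.098736 + 0.06516576 = 0.29806656 m

Δh ≈ 298 mm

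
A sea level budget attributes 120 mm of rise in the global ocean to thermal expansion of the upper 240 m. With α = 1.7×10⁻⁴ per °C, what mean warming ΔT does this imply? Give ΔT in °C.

2.9 °C

ΔT = Δh/(αH) = 0.12 / (1.7×10⁻⁴ × 240) ≈ 2.941 °C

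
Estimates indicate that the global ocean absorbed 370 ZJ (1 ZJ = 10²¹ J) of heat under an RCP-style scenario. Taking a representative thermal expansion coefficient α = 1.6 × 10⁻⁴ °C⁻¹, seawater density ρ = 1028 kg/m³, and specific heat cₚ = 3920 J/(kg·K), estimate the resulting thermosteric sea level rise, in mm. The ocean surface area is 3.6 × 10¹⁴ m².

40.8 mm of thermosteric rise

Per unit area: Q = 370×10²¹ / (3.6×10¹⁴) ≈ 1.028×10⁹ J/m²
Δh = αQ/(ρcₚ) = 1.6×10⁻⁴ × 1.028×10⁹ / (1028 × 3920) ≈ 0.040816 m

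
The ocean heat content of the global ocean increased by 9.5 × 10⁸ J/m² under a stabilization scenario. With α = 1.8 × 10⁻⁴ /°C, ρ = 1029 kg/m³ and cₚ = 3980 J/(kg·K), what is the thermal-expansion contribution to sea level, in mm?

Δh = 41.8 mm

Δh = αQ/(ρcₚ) = 1.8×10⁻⁴ × 9.5×10⁸ / (1029 × 3980) ≈ 0.041754 m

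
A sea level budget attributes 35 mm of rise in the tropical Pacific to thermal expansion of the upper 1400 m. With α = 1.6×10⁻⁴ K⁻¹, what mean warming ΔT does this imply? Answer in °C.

0.156 °C

ΔT = Δh/(αH) = 0.035 / (1.6×10⁻⁴ × 1400) ≈ 0.1563 °C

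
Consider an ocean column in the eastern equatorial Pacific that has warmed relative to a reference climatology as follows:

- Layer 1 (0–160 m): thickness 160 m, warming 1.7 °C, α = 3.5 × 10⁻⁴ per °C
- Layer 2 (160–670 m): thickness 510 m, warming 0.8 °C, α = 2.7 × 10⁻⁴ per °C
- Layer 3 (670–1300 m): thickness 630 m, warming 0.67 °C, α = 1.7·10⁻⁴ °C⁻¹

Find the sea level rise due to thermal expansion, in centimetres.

Layer 1: 160 × 1.7 × 3.5×10⁻⁴ = 0.09520 m
160–670 m: 510 × 0.8 × 2.7×10⁻⁴ = 0.11016 m
630 × 0.67 × 1.7×10⁻⁴ = 0.071757 m
Δh = 0.09520 + 0.11016 + 0.071757 = 0.277117 m ≈ 28 cm

about 28 cm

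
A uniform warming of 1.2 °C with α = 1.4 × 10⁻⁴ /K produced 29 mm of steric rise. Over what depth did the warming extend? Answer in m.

H = Δh/(αΔT) = 0.029 / (1.4×10⁻⁴ × 1.2) ≈ 172.6 m

about 173 m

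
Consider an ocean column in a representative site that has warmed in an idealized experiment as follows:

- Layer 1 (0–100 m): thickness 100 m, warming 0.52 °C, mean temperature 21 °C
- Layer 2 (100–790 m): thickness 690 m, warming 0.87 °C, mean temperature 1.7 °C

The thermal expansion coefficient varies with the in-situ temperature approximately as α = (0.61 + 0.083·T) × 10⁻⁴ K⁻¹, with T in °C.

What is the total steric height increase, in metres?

Layer 1: α = (0.61 + 0.083×21)×10⁻⁴ = 2.353×10⁻⁴ K⁻¹
Layer 2: α = (0.61 + 0.083×1.7)×10⁻⁴ = 0.7511×10⁻⁴ K⁻¹
0–100 m: 2.353×10⁻⁴ × 0.52 × 100 = 0.0122356 m
100–790 m: 690 × 0.87 × 0.7511×10⁻⁴ = 0.045088533 m
Δh = 0.0122356 + 0.045088533 = 0.057324133 m

about 0.0573 m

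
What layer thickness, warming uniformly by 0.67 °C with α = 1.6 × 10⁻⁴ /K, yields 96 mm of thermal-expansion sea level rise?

about 896 m

H = Δh/(αΔT) = 0.096 / (1.6×10⁻⁴ × 0.67) ≈ 895.5 m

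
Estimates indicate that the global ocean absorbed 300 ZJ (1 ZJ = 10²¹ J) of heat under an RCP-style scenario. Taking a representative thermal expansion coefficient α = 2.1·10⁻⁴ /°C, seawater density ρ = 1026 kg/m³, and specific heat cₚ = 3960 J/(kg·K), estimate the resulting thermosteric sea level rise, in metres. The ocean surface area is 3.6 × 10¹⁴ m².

about 0.043 m

Per unit area: Q = 300×10²¹ / (3.6×10¹⁴) ≈ 8.333×10⁸ J/m²
Δh = αQ/(ρcₚ) = 2.1×10⁻⁴ × 8.333×10⁸ / (1026 × 3960) ≈ 0.04307 m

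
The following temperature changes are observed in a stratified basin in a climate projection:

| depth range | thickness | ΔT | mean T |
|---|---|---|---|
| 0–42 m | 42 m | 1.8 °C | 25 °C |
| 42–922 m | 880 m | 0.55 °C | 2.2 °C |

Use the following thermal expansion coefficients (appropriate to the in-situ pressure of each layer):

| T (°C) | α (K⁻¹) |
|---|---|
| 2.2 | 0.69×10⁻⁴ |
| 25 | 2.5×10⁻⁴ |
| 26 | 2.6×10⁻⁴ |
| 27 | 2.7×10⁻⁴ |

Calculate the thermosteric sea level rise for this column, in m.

Layer 1 at 25 °C → α = 2.5×10⁻⁴ K⁻¹
Layer 2 at 2.2 °C → α = 0.69×10⁻⁴ K⁻¹
42 × 1.8 × 2.5×10⁻⁴ = 0.01890 m
Layer 2: 0.69×10⁻⁴ × 0.55 × 880 = 0.033396 m
Δh = 0.01890 + 0.033396 = 0.052296 m

0.052 m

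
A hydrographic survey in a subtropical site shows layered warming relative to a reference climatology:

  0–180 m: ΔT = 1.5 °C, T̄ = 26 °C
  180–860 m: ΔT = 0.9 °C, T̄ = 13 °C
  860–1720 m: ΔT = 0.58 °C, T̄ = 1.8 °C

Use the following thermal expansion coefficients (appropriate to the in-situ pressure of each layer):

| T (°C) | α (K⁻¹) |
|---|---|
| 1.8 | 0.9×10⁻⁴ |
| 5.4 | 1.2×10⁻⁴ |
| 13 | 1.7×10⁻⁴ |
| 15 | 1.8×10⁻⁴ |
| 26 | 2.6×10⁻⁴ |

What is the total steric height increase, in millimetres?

Layer 1 at 26 °C → α = 2.6×10⁻⁴ K⁻¹
Layer 2 at 13 °C → α = 1.7×10⁻⁴ K⁻¹
Layer 3 at 1.8 °C → α = 0.9×10⁻⁴ K⁻¹
180 × 1.5 × 2.6×10⁻⁴ = 0.07020 m
180–860 m: 0.9 × 1.7×10⁻⁴ × 680 = 0.10404 m
Layer 3: 0.9×10⁻⁴ × 0.58 × 860 = 0.044892 m
Δh = 0.07020 + 0.10404 + 0.044892 = 0.219132 m

about 220 mm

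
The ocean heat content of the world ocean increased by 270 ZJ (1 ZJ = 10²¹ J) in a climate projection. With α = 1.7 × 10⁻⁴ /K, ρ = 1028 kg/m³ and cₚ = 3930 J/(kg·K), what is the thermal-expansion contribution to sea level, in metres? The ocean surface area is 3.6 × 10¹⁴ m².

about 0.0316 m

Per unit area: Q = 270×10²¹ / (3.6×10¹⁴) = 7.5×10⁸ J/m²
Δh = αQ/(ρcₚ) = 1.7×10⁻⁴ × 7.5×10⁸ / (1028 × 3930) ≈ 0.031559 m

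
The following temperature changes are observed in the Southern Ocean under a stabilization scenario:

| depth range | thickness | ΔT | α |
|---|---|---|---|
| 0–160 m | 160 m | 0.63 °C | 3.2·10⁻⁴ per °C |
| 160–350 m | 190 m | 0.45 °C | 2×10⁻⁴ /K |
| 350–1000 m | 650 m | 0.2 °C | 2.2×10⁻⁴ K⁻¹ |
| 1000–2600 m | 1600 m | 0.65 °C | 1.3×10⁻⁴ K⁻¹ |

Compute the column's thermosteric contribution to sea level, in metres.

0.21 m

160 × 0.63 × 3.2×10⁻⁴ = 0.032256 m
Layer 2: 2×10⁻⁴ × 0.45 × 190 = 0.01710 m
650 × 2.2×10⁻⁴ × 0.2 = 0.02860 m
1600 × 1.3×10⁻⁴ × 0.65 = 0.13520 m
Δh = 0.032256 + 0.01710 + 0.02860 + 0.13520 = 0.213156 m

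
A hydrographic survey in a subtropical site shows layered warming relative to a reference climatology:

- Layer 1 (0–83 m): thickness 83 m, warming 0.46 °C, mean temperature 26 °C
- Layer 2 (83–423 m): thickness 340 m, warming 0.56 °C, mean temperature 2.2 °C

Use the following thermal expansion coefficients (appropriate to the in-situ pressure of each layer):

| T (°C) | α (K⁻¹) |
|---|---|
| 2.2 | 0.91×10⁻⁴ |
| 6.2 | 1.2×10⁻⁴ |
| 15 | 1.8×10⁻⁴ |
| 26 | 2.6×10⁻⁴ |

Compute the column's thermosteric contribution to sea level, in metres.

Layer 1 at 26 °C → α = 2.6×10⁻⁴ K⁻¹
Layer 2 at 2.2 °C → α = 0.91×10⁻⁴ K⁻¹
0.46 × 2.6×10⁻⁴ × 83 = 0.0099268 m
83–423 m: 0.56 × 340 × 0.91×10⁻⁴ = 0.0173264 m
Δh = 0.0099268 + 0.0173264 = 0.0272532 m ≈ 0.027 m

0.027 m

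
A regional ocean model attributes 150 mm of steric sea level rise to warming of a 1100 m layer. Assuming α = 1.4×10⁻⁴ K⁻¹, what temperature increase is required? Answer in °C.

ΔT ≈ 0.974 °C

ΔT = Δh/(αH) = 0.15 / (1.4×10⁻⁴ × 1100) ≈ 0.9740 °C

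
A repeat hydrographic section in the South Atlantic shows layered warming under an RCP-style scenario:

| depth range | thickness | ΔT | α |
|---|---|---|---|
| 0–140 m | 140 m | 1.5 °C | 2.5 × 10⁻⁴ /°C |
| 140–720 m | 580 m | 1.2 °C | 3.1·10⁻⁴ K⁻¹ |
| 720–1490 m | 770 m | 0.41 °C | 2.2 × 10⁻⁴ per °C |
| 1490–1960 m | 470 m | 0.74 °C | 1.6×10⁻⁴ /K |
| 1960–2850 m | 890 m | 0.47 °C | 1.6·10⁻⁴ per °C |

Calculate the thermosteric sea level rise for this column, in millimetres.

Δh = 460 mm

1.5 × 2.5×10⁻⁴ × 140 = 0.05250 m
140–720 m: 1.2 × 3.1×10⁻⁴ × 580 = 0.21576 m
Layer 3: 2.2×10⁻⁴ × 770 × 0.41 = 0.069454 m
Layer 4: 470 × 0.74 × 1.6×10⁻⁴ = 0.055648 m
Layer 5: 890 × 1.6×10⁻⁴ × 0.47 = 0.066928 m
Δh = 0.05250 + 0.21576 + 0.069454 + 0.055648 + 0.066928 = 0.46029 m ≈ 460 mm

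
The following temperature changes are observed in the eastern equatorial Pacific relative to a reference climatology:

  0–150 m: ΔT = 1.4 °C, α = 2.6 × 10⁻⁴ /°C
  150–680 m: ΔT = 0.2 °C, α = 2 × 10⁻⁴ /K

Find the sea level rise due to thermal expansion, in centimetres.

0–150 m: 150 × 2.6×10⁻⁴ × 1.4 = 0.05460 m
150–680 m: 530 × 2×10⁻⁴ × 0.2 = 0.02120 m
Δh = 0.05460 + 0.02120 = 0.07580 m

about 7.58 cm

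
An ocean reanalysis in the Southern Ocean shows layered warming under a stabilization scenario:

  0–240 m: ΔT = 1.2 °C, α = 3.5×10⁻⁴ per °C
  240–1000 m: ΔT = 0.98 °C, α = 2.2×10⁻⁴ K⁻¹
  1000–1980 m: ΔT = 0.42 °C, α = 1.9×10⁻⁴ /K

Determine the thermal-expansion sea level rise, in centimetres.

Layer 1: 3.5×10⁻⁴ × 1.2 × 240 = 0.10080 m
240–1000 m: 760 × 0.98 × 2.2×10⁻⁴ = 0.163856 m
1000–1980 m: 1.9×10⁻⁴ × 980 × 0.42 = 0.078204 m
Δh = 0.10080 + 0.163856 + 0.078204 = 0.34286 m ≈ 34.3 cm

34.3 cm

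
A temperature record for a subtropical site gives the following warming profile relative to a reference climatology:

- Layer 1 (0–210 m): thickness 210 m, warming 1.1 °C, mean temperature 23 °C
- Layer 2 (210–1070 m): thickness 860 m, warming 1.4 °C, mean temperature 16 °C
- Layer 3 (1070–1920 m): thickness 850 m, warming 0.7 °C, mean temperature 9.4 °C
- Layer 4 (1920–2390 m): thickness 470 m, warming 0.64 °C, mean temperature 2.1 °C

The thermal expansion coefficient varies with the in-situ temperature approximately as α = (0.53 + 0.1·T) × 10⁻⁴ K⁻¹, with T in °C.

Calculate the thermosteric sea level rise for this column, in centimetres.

Δh ≈ 43.2 cm

Layer 1: α = (0.53 + 0.1×23)×10⁻⁴ = 2.83×10⁻⁴ K⁻¹
Layer 2: α = (0.53 + 0.1×16)×10⁻⁴ = 2.13×10⁻⁴ K⁻¹
Layer 3: α = (0.53 + 0.1×9.4)×10⁻⁴ = 1.47×10⁻⁴ K⁻¹
Layer 4: α = (0.53 + 0.1×2.1)×10⁻⁴ = 0.74×10⁻⁴ K⁻¹
Layer 1: 2.83×10⁻⁴ × 1.1 × 210 = 0.065373 m
210–1070 m: 1.4 × 2.13×10⁻⁴ × 860 = 0.256452 m
1.47×10⁻⁴ × 0.7 × 850 = 0.087465 m
470 × 0.74×10⁻⁴ × 0.64 = 0.0222592 m
Δh = 0.065373 + 0.256452 + 0.087465 + 0.0222592 = 0.4315492 m ≈ 43.2 cm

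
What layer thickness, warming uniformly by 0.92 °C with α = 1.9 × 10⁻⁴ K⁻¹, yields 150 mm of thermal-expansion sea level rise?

about 860 m

H = Δh/(αΔT) = 0.15 / (1.9×10⁻⁴ × 0.92) ≈ 858.1 m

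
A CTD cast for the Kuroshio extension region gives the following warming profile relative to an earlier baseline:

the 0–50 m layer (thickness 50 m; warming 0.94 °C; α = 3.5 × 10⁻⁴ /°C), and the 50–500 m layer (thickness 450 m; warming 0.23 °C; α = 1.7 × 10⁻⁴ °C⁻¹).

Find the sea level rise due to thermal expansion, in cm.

3.4 cm of thermosteric rise

0–50 m: 3.5×10⁻⁴ × 0.94 × 50 = 0.01645 m
Layer 2: 450 × 1.7×10⁻⁴ × 0.23 = 0.017595 m
Δh = 0.01645 + 0.017595 = 0.034045 m ≈ 3.4 cm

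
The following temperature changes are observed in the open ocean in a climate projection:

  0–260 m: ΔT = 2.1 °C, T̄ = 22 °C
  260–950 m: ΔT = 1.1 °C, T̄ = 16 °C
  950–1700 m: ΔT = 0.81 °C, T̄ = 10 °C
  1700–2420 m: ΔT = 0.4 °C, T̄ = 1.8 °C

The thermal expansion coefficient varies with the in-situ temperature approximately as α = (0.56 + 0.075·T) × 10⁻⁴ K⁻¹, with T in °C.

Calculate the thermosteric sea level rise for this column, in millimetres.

Δh = 354 mm

Layer 1: α = (0.56 + 0.075×22)×10⁻⁴ = 2.21×10⁻⁴ K⁻¹
Layer 2: α = (0.56 + 0.075×16)×10⁻⁴ = 1.76×10⁻⁴ K⁻¹
Layer 3: α = (0.56 + 0.075×10)×10⁻⁴ = 1.31×10⁻⁴ K⁻¹
Layer 4: α = (0.56 + 0.075×1.8)×10⁻⁴ = 0.695×10⁻⁴ K⁻¹
2.21×10⁻⁴ × 2.1 × 260 = 0.120666 m
260–950 m: 1.1 × 690 × 1.76×10⁻⁴ = 0.133584 m
Layer 3: 0.81 × 1.31×10⁻⁴ × 750 = 0.0795825 m
Layer 4: 720 × 0.695×10⁻⁴ × 0.4 = 0.020016 m
Δh = 0.120666 + 0.133584 + 0.0795825 + 0.020016 = 0.3538485 m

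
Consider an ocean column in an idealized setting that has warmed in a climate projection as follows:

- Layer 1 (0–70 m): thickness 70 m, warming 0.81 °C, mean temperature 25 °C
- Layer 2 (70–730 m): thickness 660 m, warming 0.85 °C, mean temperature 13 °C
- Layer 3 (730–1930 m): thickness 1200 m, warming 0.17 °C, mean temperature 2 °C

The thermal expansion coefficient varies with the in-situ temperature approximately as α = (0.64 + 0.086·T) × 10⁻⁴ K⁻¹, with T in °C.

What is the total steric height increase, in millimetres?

Layer 1: α = (0.64 + 0.086×25)×10⁻⁴ = 2.79×10⁻⁴ K⁻¹
Layer 2: α = (0.64 + 0.086×13)×10⁻⁴ = 1.758×10⁻⁴ K⁻¹
Layer 3: α = (0.64 + 0.086×2)×10⁻⁴ = 0.812×10⁻⁴ K⁻¹
0–70 m: 0.81 × 2.79×10⁻⁴ × 70 = 0.0158193 m
70–730 m: 0.85 × 660 × 1.758×10⁻⁴ = 0.0986238 m
0.17 × 1200 × 0.812×10⁻⁴ = 0.0165648 m
Δh = 0.0158193 + 0.0986238 + 0.0165648 = 0.1310079 m

Δh ≈ 130 mm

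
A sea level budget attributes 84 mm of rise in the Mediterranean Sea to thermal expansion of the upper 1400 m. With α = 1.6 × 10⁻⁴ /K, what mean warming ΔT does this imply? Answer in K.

0.375 K

ΔT = Δh/(αH) = 0.084 / (1.6×10⁻⁴ × 1400) = 0.3750 K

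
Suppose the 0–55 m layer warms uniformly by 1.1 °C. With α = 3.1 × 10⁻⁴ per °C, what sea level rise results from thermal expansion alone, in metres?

Δh = αΔT·H = 3.1×10⁻⁴ × 1.1 × 55 = 0.018755 m

Δh = 0.0188 m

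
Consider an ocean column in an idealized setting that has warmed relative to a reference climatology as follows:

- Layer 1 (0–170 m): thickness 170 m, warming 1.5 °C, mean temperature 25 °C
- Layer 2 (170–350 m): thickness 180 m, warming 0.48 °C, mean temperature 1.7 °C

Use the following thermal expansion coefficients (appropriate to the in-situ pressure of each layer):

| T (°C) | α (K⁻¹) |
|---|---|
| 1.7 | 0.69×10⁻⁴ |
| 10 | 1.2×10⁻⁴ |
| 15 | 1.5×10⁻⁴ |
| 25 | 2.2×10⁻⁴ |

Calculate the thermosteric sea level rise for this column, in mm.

Δh ≈ 62.1 mm

Layer 1 at 25 °C → α = 2.2×10⁻⁴ K⁻¹
Layer 2 at 1.7 °C → α = 0.69×10⁻⁴ K⁻¹
Layer 1: 170 × 2.2×10⁻⁴ × 1.5 = 0.05610 m
170–350 m: 180 × 0.48 × 0.69×10⁻⁴ = 0.0059616 m
Δh = 0.05610 + 0.0059616 = 0.0620616 m ≈ 62.1 mm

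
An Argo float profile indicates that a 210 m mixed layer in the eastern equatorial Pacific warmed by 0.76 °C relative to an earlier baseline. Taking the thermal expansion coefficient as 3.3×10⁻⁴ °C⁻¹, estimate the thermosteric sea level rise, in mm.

Δh ≈ 52.7 mm

Δh = αΔT·H = 3.3×10⁻⁴ × 0.76 × 210 = 0.052668 m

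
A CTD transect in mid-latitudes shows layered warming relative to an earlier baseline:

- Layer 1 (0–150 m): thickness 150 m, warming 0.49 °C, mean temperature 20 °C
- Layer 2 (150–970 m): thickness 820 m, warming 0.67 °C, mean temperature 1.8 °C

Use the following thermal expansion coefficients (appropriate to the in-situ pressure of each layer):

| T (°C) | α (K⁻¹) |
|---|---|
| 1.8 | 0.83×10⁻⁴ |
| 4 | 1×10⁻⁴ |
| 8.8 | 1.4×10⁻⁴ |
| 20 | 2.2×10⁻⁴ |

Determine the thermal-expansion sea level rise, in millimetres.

Layer 1 at 20 °C → α = 2.2×10⁻⁴ K⁻¹
Layer 2 at 1.8 °C → α = 0.83×10⁻⁴ K⁻¹
Layer 1: 2.2×10⁻⁴ × 150 × 0.49 = 0.01617 m
150–970 m: 0.83×10⁻⁴ × 820 × 0.67 = 0.0456002 m
Δh = 0.01617 + 0.0456002 = 0.0617702 m

Δh = 61.8 mm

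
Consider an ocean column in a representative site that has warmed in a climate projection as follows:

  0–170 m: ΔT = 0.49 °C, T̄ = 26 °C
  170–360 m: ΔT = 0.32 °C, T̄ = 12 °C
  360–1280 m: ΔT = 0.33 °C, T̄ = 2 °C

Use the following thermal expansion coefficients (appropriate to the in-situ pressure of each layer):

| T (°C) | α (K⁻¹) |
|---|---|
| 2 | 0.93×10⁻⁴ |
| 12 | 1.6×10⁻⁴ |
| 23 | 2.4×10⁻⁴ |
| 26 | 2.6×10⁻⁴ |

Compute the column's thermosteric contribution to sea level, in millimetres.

Layer 1 at 26 °C → α = 2.6×10⁻⁴ K⁻¹
Layer 2 at 12 °C → α = 1.6×10⁻⁴ K⁻¹
Layer 3 at 2 °C → α = 0.93×10⁻⁴ K⁻¹
170 × 2.6×10⁻⁴ × 0.49 = 0.021658 m
170–360 m: 1.6×10⁻⁴ × 190 × 0.32 = 0.009728 m
360–1280 m: 0.93×10⁻⁴ × 920 × 0.33 = 0.0282348 m
Δh = 0.021658 + 0.009728 + 0.0282348 = 0.0596208 m

60 mm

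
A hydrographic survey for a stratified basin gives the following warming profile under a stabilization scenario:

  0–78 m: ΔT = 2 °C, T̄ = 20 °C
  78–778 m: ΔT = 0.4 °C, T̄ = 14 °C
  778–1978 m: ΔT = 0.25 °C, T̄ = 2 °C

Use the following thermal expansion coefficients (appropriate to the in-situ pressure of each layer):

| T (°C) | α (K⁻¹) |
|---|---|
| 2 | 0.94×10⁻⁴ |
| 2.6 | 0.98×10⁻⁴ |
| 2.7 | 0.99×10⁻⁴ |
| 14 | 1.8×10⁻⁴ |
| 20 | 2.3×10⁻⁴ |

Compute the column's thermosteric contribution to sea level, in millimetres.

Δh ≈ 114 mm

Layer 1 at 20 °C → α = 2.3×10⁻⁴ K⁻¹
Layer 2 at 14 °C → α = 1.8×10⁻⁴ K⁻¹
Layer 3 at 2 °C → α = 0.94×10⁻⁴ K⁻¹
0–78 m: 2 × 78 × 2.3×10⁻⁴ = 0.03588 m
1.8×10⁻⁴ × 700 × 0.4 = 0.05040 m
Layer 3: 0.94×10⁻⁴ × 0.25 × 1200 = 0.02820 m
Δh = 0.03588 + 0.05040 + 0.02820 = 0.11448 m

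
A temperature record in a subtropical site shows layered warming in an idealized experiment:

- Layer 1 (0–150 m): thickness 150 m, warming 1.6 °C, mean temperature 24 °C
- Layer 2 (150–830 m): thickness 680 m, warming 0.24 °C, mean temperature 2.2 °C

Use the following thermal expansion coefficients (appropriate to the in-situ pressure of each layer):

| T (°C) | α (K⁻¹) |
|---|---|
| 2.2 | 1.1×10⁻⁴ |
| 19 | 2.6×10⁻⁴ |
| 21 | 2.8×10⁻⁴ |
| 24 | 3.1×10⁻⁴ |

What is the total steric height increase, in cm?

9.2 cm

Layer 1 at 24 °C → α = 3.1×10⁻⁴ K⁻¹
Layer 2 at 2.2 °C → α = 1.1×10⁻⁴ K⁻¹
3.1×10⁻⁴ × 1.6 × 150 = 0.07440 m
150–830 m: 680 × 1.1×10⁻⁴ × 0.24 = 0.017952 m
Δh = 0.07440 + 0.017952 = 0.092352 m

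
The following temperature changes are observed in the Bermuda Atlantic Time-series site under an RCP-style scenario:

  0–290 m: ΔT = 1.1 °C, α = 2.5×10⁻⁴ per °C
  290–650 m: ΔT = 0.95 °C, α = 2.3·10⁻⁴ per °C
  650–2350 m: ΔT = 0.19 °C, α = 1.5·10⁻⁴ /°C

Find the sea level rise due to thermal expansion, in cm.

1.1 × 290 × 2.5×10⁻⁴ = 0.07975 m
360 × 2.3×10⁻⁴ × 0.95 = 0.07866 m
0.19 × 1700 × 1.5×10⁻⁴ = 0.04845 m
Δh = 0.07975 + 0.07866 + 0.04845 = 0.20686 m ≈ 21 cm

Δh = 21 cm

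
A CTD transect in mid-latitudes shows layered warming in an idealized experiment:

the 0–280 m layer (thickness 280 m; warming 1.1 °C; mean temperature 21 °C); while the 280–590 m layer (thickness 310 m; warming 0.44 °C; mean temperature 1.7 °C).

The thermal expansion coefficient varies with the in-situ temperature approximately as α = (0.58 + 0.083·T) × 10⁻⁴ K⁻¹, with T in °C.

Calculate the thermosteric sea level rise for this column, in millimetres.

Layer 1: α = (0.58 + 0.083×21)×10⁻⁴ = 2.323×10⁻⁴ K⁻¹
Layer 2: α = (0.58 + 0.083×1.7)×10⁻⁴ = 0.7211×10⁻⁴ K⁻¹
Layer 1: 2.323×10⁻⁴ × 280 × 1.1 = 0.0715484 m
0.7211×10⁻⁴ × 0.44 × 310 = 0.009835804 m
Δh = 0.0715484 + 0.009835804 = 0.081384204 m

Δh ≈ 81.4 mm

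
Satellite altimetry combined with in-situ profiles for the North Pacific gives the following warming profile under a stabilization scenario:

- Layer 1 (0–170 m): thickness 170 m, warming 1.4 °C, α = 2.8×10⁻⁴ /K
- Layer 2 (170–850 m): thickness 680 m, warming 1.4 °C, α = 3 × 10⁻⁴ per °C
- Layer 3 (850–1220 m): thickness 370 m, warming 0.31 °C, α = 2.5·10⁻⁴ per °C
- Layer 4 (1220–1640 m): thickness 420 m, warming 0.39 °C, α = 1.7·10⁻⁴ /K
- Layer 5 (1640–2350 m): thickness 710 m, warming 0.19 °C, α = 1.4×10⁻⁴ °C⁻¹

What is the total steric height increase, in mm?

Layer 1: 1.4 × 2.8×10⁻⁴ × 170 = 0.06664 m
170–850 m: 680 × 1.4 × 3×10⁻⁴ = 0.28560 m
850–1220 m: 370 × 2.5×10⁻⁴ × 0.31 = 0.028675 m
420 × 0.39 × 1.7×10⁻⁴ = 0.027846 m
1640–2350 m: 0.19 × 1.4×10⁻⁴ × 710 = 0.018886 m
Δh = 0.06664 + 0.28560 + 0.028675 + 0.027846 + 0.018886 = 0.427647 m

Δh ≈ 428 mm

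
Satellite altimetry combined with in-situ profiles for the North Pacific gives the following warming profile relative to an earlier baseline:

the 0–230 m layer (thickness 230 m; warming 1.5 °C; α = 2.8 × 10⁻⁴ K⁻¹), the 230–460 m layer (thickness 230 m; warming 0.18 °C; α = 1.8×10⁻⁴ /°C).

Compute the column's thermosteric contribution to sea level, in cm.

Layer 1: 2.8×10⁻⁴ × 230 × 1.5 = 0.09660 m
230–460 m: 1.8×10⁻⁴ × 0.18 × 230 = 0.007452 m
Δh = 0.09660 + 0.007452 = 0.104052 m

about 10 cm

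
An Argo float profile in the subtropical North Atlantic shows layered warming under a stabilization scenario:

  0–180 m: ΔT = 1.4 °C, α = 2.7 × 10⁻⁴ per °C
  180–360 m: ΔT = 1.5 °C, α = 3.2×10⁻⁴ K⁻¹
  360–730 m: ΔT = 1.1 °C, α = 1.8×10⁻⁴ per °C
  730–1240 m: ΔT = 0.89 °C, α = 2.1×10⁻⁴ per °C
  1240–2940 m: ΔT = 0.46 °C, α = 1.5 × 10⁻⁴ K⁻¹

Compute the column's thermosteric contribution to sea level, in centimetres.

Δh ≈ 44.0 cm

180 × 2.7×10⁻⁴ × 1.4 = 0.06804 m
Layer 2: 3.2×10⁻⁴ × 180 × 1.5 = 0.08640 m
360–730 m: 1.8×10⁻⁴ × 370 × 1.1 = 0.07326 m
2.1×10⁻⁴ × 510 × 0.89 = 0.095319 m
1.5×10⁻⁴ × 1700 × 0.46 = 0.11730 m
Δh = 0.06804 + 0.08640 + 0.07326 + 0.095319 + 0.11730 = 0.440319 m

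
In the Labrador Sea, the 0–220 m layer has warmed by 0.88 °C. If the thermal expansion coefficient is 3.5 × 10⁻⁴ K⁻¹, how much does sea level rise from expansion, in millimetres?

67.8 mm

Δh = αΔT·H = 3.5×10⁻⁴ × 0.88 × 220 = 0.06776 m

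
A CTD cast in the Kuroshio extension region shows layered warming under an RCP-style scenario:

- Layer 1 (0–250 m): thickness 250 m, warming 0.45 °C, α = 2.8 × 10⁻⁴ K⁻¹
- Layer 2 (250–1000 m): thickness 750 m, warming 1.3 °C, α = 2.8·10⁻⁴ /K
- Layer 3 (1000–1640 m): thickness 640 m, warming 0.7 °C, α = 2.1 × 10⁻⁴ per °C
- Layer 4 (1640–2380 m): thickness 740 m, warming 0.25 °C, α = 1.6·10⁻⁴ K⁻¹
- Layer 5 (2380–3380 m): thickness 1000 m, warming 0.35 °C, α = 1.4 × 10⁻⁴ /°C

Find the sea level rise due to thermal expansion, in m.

2.8×10⁻⁴ × 0.45 × 250 = 0.03150 m
Layer 2: 2.8×10⁻⁴ × 750 × 1.3 = 0.27300 m
2.1×10⁻⁴ × 0.7 × 640 = 0.09408 m
1640–2380 m: 740 × 0.25 × 1.6×10⁻⁴ = 0.02960 m
1000 × 1.4×10⁻⁴ × 0.35 = 0.04900 m
Δh = 0.03150 + 0.27300 + 0.09408 + 0.02960 + 0.04900 = 0.47718 m

Δh ≈ 0.477 m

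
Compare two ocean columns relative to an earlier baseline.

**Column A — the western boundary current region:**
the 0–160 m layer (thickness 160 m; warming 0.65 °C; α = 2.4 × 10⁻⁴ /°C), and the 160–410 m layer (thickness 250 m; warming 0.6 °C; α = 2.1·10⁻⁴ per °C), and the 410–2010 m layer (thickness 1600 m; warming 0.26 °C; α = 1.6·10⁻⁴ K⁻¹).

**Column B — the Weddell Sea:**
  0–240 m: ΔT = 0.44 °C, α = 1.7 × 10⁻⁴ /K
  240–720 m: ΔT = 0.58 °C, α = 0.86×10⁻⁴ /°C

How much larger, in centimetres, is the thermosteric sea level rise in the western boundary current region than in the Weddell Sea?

A 160 × 2.4×10⁻⁴ × 0.65 = 0.02496 m
A Layer 2: 250 × 0.6 × 2.1×10⁻⁴ = 0.03150 m
A 410–2010 m: 0.26 × 1600 × 1.6×10⁻⁴ = 0.06656 m
A total: 0.12302 m
B 0–240 m: 0.44 × 240 × 1.7×10⁻⁴ = 0.017952 m
B 240–720 m: 0.58 × 480 × 0.86×10⁻⁴ = 0.0239424 m
B total: 0.0418944 m
Difference: 0.12302 − 0.0418944 = 0.0811256 m

8.11 cm larger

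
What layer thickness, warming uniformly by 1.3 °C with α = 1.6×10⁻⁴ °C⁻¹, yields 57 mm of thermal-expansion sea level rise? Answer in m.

H = Δh/(αΔT) = 0.057 / (1.6×10⁻⁴ × 1.3) ≈ 274.0 m

about 274 m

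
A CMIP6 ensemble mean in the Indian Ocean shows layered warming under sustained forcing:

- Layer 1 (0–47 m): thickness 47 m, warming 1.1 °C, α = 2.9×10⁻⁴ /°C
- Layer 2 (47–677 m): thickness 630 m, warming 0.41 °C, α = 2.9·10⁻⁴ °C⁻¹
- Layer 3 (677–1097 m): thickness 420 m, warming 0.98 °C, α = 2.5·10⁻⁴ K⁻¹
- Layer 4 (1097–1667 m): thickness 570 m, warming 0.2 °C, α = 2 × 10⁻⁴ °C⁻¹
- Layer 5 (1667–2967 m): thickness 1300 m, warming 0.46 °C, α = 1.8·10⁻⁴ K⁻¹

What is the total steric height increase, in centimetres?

Layer 1: 47 × 1.1 × 2.9×10⁻⁴ = 0.014993 m
Layer 2: 2.9×10⁻⁴ × 630 × 0.41 = 0.074907 m
677–1097 m: 2.5×10⁻⁴ × 0.98 × 420 = 0.10290 m
Layer 4: 0.2 × 2×10⁻⁴ × 570 = 0.02280 m
Layer 5: 0.46 × 1.8×10⁻⁴ × 1300 = 0.10764 m
Δh = 0.014993 + 0.074907 + 0.10290 + 0.02280 + 0.10764 = 0.32324 m

about 32 cm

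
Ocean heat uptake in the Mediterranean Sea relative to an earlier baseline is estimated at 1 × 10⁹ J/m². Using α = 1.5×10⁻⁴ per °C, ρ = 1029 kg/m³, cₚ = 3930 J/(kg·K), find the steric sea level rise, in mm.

Δh = αQ/(ρcₚ) = 1.5×10⁻⁴ × 1×10⁹ / (1029 × 3930) ≈ 0.037092 m

Δh = 37.1 mm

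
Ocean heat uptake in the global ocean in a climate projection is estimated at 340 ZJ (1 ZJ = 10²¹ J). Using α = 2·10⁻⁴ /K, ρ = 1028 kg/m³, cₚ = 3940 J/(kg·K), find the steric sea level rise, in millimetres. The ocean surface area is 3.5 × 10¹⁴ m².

Δh ≈ 48.0 mm

Per unit area: Q = 340×10²¹ / (3.5×10¹⁴) ≈ 9.714×10⁸ J/m²
Δh = αQ/(ρcₚ) = 2×10⁻⁴ × 9.714×10⁸ / (1028 × 3940) ≈ 0.047967 m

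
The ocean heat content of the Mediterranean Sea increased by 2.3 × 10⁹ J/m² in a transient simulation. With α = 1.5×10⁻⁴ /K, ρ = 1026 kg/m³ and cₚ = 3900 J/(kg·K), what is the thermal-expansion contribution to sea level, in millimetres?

86 mm of thermosteric rise

Δh = αQ/(ρcₚ) = 1.5×10⁻⁴ × 2.3×10⁹ / (1026 × 3900) ≈ 0.08622 m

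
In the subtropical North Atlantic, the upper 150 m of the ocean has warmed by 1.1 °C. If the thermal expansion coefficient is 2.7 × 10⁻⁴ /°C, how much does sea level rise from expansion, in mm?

44.6 mm of thermosteric rise

Δh = αΔT·H = 2.7×10⁻⁴ × 1.1 × 150 = 0.04455 m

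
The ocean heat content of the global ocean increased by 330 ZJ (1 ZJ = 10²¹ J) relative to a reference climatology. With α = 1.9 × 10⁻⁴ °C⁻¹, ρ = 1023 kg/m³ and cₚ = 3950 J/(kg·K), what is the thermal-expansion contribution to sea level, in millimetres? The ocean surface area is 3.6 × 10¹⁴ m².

Per unit area: Q = 330×10²¹ / (3.6×10¹⁴) ≈ 9.167×10⁸ J/m²
Δh = αQ/(ρcₚ) = 1.9×10⁻⁴ × 9.167×10⁸ / (1023 × 3950) ≈ 0.043103 m

43.1 mm of thermosteric rise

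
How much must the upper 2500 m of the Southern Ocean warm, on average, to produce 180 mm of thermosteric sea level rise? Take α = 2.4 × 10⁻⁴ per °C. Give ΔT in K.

ΔT = Δh/(αH) = 0.18 / (2.4×10⁻⁴ × 2500) = 0.3000 K

0.300 K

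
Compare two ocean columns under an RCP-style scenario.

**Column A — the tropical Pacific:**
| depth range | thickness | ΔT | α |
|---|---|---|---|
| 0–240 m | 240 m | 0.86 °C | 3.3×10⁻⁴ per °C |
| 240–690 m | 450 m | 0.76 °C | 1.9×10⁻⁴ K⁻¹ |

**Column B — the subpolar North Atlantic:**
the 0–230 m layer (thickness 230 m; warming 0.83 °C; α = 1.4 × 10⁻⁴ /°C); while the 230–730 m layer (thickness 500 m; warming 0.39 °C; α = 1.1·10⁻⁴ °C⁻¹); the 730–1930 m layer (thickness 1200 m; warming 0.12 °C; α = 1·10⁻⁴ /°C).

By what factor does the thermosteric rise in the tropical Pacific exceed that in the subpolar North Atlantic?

A Layer 1: 0.86 × 3.3×10⁻⁴ × 240 = 0.068112 m
A 1.9×10⁻⁴ × 450 × 0.76 = 0.06498 m
A total: 0.133092 m
B Layer 1: 0.83 × 230 × 1.4×10⁻⁴ = 0.026726 m
B Layer 2: 1.1×10⁻⁴ × 500 × 0.39 = 0.02145 m
B Layer 3: 1×10⁻⁴ × 1200 × 0.12 = 0.01440 m
B total: 0.062576 m
Ratio: 0.133092 / 0.062576 ≈ 2.127

≈ 2.13×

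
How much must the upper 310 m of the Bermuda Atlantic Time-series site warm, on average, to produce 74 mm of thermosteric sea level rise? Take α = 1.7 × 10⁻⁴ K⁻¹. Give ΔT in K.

about 1.4 K

ΔT = Δh/(αH) = 0.074 / (1.7×10⁻⁴ × 310) ≈ 1.404 K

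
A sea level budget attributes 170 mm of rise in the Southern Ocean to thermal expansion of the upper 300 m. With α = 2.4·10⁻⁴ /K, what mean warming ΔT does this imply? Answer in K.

2.36 K

ΔT = Δh/(αH) = 0.17 / (2.4×10⁻⁴ × 300) ≈ 2.361 K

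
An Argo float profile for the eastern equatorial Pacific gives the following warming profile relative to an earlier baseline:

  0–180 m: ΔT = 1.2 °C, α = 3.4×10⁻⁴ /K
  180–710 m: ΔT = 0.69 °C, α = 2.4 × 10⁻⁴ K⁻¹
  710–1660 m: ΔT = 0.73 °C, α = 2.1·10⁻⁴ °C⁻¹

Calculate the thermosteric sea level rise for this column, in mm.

Layer 1: 3.4×10⁻⁴ × 180 × 1.2 = 0.07344 m
2.4×10⁻⁴ × 530 × 0.69 = 0.087768 m
Layer 3: 2.1×10⁻⁴ × 0.73 × 950 = 0.145635 m
Δh = 0.07344 + 0.087768 + 0.145635 = 0.306843 m ≈ 307 mm

about 307 mm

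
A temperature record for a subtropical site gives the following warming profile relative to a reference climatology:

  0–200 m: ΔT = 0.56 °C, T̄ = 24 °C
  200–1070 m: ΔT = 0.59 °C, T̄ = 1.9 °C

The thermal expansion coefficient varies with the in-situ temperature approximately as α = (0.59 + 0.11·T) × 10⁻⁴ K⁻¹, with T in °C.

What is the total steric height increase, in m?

Layer 1: α = (0.59 + 0.11×24)×10⁻⁴ = 3.23×10⁻⁴ K⁻¹
Layer 2: α = (0.59 + 0.11×1.9)×10⁻⁴ = 0.799×10⁻⁴ K⁻¹
Layer 1: 200 × 0.56 × 3.23×10⁻⁴ = 0.036176 m
200–1070 m: 0.59 × 870 × 0.799×10⁻⁴ = 0.04101267 m
Δh = 0.036176 + 0.04101267 = 0.07718867 m

about 0.077 m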